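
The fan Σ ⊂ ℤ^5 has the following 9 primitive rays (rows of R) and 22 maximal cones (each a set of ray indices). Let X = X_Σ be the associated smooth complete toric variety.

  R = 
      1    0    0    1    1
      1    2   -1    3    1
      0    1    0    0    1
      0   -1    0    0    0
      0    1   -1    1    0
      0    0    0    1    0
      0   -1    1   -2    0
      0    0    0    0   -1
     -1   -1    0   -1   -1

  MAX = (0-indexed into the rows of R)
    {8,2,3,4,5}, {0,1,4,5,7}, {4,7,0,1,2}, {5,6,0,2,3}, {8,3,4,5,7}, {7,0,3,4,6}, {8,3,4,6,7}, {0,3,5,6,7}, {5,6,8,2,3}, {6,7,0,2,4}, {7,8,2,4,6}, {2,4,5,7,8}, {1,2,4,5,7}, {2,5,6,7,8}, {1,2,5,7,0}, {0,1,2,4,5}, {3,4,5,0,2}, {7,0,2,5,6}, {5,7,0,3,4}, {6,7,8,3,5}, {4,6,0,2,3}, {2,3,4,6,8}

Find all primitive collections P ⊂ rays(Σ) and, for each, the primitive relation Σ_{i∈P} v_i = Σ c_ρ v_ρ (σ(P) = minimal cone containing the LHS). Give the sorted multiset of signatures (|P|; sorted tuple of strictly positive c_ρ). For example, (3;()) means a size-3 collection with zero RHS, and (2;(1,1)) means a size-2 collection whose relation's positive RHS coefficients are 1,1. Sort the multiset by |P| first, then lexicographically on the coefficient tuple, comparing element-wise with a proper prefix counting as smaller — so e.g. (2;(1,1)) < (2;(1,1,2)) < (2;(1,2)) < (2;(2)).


Minimal non-faces — 7 found among 9 rays, 22 max cones:

  • {0,8}:  v_{0} + v_{8} = v_{3}  ⇒ sig = (2;(1))
  • {1,8}:  v_{1} + v_{8} = v_{4} + v_{5}  ⇒ sig = (2;(1,1))
  • {1,3}:  v_{1} + v_{3} = v_{0} + v_{4} + v_{5}  ⇒ sig = (2;(1,1,1))
  • {1,6}:  v_{1} + v_{6} = v_{0} + v_{2} + v_{7}  ⇒ sig = (2;(1,1,1))
  • {2,3,7}:  v_{2} + v_{3} + v_{7} = 0  ⇒ sig = (3;())
  • {4,5,6}:  v_{4} + v_{5} + v_{6} = 0  ⇒ sig = (3;())
  • {0,2,4,5,7}:  v_{0} + v_{2} + v_{4} + v_{5} + v_{7} = v_{1}  ⇒ sig = (5;(1))

so the primitive-relation signature multiset is
[(2;(1)), (2;(1,1)), (2;(1,1,1)), (2;(1,1,1)), (3;()), (3;()), (5;(1))]


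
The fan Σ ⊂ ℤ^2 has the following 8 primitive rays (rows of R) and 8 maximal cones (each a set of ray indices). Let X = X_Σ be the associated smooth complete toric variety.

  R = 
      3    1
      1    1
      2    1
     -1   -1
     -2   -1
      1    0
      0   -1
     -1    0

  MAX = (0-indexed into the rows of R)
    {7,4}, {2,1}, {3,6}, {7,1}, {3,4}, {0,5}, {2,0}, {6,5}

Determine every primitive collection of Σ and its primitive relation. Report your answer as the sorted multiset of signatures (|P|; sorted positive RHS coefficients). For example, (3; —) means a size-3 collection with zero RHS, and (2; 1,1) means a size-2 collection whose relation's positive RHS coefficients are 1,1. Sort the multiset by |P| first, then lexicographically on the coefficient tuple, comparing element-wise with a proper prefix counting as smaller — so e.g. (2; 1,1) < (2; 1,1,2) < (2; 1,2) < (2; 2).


|primitive collections| = 20. Relations:

  {1,3}:  v_{1} + v_{3} = 0 — sig = (2; —)
  {2,4}:  v_{2} + v_{4} = 0 — sig = (2; —)
  {5,7}:  v_{5} + v_{7} = 0 — sig = (2; —)
  {0,4}:  v_{0} + v_{4} = v_{5} — sig = (2; 1)
  {0,7}:  v_{0} + v_{7} = v_{2} — sig = (2; 1)
  {1,4}:  v_{1} + v_{4} = v_{7} — sig = (2; 1)
  {1,5}:  v_{1} + v_{5} = v_{2} — sig = (2; 1)
  {1,6}:  v_{1} + v_{6} = v_{5} — sig = (2; 1)
  {2,3}:  v_{2} + v_{3} = v_{5} — sig = (2; 1)
  {2,5}:  v_{2} + v_{5} = v_{0} — sig = (2; 1)
  {2,7}:  v_{2} + v_{7} = v_{1} — sig = (2; 1)
  {3,5}:  v_{3} + v_{5} = v_{6} — sig = (2; 1)
  {3,7}:  v_{3} + v_{7} = v_{4} — sig = (2; 1)
  {4,5}:  v_{4} + v_{5} = v_{3} — sig = (2; 1)
  {6,7}:  v_{6} + v_{7} = v_{3} — sig = (2; 1)
  {0,1}:  v_{0} + v_{1} = 2·v_{2} — sig = (2; 2)
  {0,3}:  v_{0} + v_{3} = 2·v_{5} — sig = (2; 2)
  {2,6}:  v_{2} + v_{6} = 2·v_{5} — sig = (2; 2)
  {4,6}:  v_{4} + v_{6} = 2·v_{3} — sig = (2; 2)
  {0,6}:  v_{0} + v_{6} = 3·v_{5} — sig = (2; 3)

Sorted signature multiset PRS(X):
    (2; —)
    (2; —)
    (2; —)
    (2; 1)
    (2; 1)
    (2; 1)
    (2; 1)
    (2; 1)
    (2; 1)
    (2; 1)
    (2; 1)
    (2; 1)
    (2; 1)
    (2; 1)
    (2; 1)
    (2; 2)
    (2; 2)
    (2; 2)
    (2; 2)
    (2; 3)


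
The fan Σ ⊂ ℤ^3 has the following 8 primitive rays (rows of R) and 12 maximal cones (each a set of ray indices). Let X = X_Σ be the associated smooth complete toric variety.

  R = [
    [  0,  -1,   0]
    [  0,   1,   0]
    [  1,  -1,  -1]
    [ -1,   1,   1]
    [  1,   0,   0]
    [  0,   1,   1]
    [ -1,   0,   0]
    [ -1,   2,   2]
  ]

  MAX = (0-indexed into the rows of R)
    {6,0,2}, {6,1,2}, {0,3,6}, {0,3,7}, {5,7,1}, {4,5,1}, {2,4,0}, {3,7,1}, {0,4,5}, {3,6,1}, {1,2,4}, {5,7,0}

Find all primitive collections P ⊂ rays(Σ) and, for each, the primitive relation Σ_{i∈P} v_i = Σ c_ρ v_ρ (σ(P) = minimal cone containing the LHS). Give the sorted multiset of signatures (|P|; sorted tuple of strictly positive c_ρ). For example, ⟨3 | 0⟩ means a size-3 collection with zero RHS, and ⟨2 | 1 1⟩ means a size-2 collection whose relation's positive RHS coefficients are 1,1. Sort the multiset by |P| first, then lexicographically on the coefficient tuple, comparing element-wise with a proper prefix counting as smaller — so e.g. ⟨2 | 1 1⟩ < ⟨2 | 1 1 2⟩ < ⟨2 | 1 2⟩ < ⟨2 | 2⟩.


Δ(Σ) — 8 vertices, 10 min non-faces:

  • {0,1}:  v_{0} + v_{1} = 0 ; sig = ⟨2 | 0⟩
  • {2,3}:  v_{2} + v_{3} = 0 ; sig = ⟨2 | 0⟩
  • {4,6}:  v_{4} + v_{6} = 0 ; sig = ⟨2 | 0⟩
  • {2,5}:  v_{2} + v_{5} = v_{4} ; sig = ⟨2 | 1⟩
  • {2,7}:  v_{2} + v_{7} = v_{5} ; sig = ⟨2 | 1⟩
  • {3,4}:  v_{3} + v_{4} = v_{5} ; sig = ⟨2 | 1⟩
  • {3,5}:  v_{3} + v_{5} = v_{7} ; sig = ⟨2 | 1⟩
  • {5,6}:  v_{5} + v_{6} = v_{3} ; sig = ⟨2 | 1⟩
  • {4,7}:  v_{4} + v_{7} = 2·v_{5} ; sig = ⟨2 | 2⟩
  • {6,7}:  v_{6} + v_{7} = 2·v_{3} ; sig = ⟨2 | 2⟩

Sorted signature multiset PRS(X):
{ ⟨2 | 0⟩ ×3,  ⟨2 | 1⟩ ×5,  ⟨2 | 2⟩ ×2 }


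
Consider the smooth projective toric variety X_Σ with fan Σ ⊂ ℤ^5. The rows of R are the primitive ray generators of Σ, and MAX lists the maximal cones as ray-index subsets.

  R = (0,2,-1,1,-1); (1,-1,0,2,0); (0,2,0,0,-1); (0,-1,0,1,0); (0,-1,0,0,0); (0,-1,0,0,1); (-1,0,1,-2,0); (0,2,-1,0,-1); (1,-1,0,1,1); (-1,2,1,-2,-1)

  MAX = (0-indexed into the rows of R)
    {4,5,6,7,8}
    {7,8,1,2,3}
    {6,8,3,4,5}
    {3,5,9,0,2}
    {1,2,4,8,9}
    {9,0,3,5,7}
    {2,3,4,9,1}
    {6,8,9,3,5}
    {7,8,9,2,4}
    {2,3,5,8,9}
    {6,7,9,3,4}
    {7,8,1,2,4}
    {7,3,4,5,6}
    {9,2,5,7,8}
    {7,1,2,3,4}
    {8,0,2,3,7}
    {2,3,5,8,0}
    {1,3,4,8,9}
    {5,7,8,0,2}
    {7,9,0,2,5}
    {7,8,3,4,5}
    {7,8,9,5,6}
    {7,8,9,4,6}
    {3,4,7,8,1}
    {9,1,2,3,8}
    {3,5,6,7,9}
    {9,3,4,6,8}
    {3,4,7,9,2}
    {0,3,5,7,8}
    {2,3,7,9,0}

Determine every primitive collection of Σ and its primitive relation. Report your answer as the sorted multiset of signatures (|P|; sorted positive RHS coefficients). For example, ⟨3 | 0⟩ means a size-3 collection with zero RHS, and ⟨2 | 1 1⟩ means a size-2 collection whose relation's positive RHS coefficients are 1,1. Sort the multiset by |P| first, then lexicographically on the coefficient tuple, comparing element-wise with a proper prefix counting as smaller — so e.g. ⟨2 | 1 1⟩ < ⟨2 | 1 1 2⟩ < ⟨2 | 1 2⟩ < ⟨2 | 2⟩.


|primitive collections| = 14. Relations:

  P={2,6}:  v_{2} + v_{6} = v_{9} ; sig = ⟨2 | 1⟩
  P={0,4}:  v_{0} + v_{4} = v_{3} + v_{7} ; sig = ⟨2 | 1 1⟩
  P={1,5}:  v_{1} + v_{5} = v_{3} + v_{8} ; sig = ⟨2 | 1 1⟩
  P={0,6}:  v_{0} + v_{6} = v_{3} + v_{5} + v_{7} + v_{9} ; sig = ⟨2 | 1 1 1 1⟩
  P={1,6}:  v_{1} + v_{6} = v_{3} + v_{4} + v_{8} + v_{9} ; sig = ⟨2 | 1 1 1 1⟩
  P={0,1}:  v_{0} + v_{1} = v_{2} + 2·v_{3} + v_{7} + v_{8} ; sig = ⟨2 | 1 1 1 2⟩
  P={2,4,5}:  v_{2} + v_{4} + v_{5} = 0 ; sig = ⟨3 | 0⟩
  P={4,5,9}:  v_{4} + v_{5} + v_{9} = v_{6} ; sig = ⟨3 | 1⟩
  P={0,8,9}:  v_{0} + v_{8} + v_{9} = 2·v_{2} + v_{5} ; sig = ⟨3 | 1 2⟩
  P={1,7,9}:  v_{1} + v_{7} + v_{9} = 2·v_{2} + v_{4} ; sig = ⟨3 | 1 2⟩
  P={3,6,7,8}:  v_{3} + v_{6} + v_{7} + v_{8} = 0 ; sig = ⟨4 | 0⟩
  P={2,3,4,8}:  v_{2} + v_{3} + v_{4} + v_{8} = v_{1} ; sig = ⟨4 | 1⟩
  P={2,3,5,7}:  v_{2} + v_{3} + v_{5} + v_{7} = v_{0} ; sig = ⟨4 | 1⟩
  P={3,7,8,9}:  v_{3} + v_{7} + v_{8} + v_{9} = v_{2} ; sig = ⟨4 | 1⟩

Sorted signature multiset PRS(X):
[⟨2 | 1⟩, ⟨2 | 1 1⟩, ⟨2 | 1 1⟩, ⟨2 | 1 1 1 1⟩, ⟨2 | 1 1 1 1⟩, ⟨2 | 1 1 1 2⟩, ⟨3 | 0⟩, ⟨3 | 1⟩, ⟨3 | 1 2⟩, ⟨3 | 1 2⟩, ⟨4 | 0⟩, ⟨4 | 1⟩, ⟨4 | 1⟩, ⟨4 | 1⟩]


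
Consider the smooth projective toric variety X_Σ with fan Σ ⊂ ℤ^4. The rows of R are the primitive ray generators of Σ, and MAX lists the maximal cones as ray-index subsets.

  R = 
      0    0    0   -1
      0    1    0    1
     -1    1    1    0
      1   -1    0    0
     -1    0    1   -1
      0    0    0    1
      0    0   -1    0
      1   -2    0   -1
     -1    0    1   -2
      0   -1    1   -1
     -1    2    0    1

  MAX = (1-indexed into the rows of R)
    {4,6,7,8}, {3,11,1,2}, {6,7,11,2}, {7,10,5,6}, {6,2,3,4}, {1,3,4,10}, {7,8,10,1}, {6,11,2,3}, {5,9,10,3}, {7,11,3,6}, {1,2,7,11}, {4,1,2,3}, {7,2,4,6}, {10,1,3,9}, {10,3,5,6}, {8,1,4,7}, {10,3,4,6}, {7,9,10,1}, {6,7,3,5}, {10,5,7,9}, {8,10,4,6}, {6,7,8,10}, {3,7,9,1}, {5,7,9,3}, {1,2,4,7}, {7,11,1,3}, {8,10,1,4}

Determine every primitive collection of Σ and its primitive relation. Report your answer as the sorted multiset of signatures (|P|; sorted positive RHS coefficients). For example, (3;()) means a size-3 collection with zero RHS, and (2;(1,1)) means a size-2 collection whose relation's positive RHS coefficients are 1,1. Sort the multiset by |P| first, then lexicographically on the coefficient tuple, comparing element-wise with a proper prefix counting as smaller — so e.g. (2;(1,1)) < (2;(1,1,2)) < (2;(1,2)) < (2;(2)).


|primitive collections| = 21. Relations:

  P = {1,6}:  v_{1} + v_{6} = 0 — sig = (2;())
  P = {8,11}:  v_{8} + v_{11} = 0 — sig = (2;())
  P = {1,5}:  v_{1} + v_{5} = v_{9} — sig = (2;(1))
  P = {2,5}:  v_{2} + v_{5} = v_{3} — sig = (2;(1))
  P = {2,8}:  v_{2} + v_{8} = v_{4} — sig = (2;(1))
  P = {3,8}:  v_{3} + v_{8} = v_{10} — sig = (2;(1))
  P = {4,5}:  v_{4} + v_{5} = v_{10} — sig = (2;(1))
  P = {4,11}:  v_{4} + v_{11} = v_{2} — sig = (2;(1))
  P = {6,9}:  v_{6} + v_{9} = v_{5} — sig = (2;(1))
  P = {10,11}:  v_{10} + v_{11} = v_{3} — sig = (2;(1))
  P = {2,9}:  v_{2} + v_{9} = v_{1} + v_{3} — sig = (2;(1,1))
  P = {2,10}:  v_{2} + v_{10} = v_{3} + v_{4} — sig = (2;(1,1))
  P = {4,9}:  v_{4} + v_{9} = v_{1} + v_{10} — sig = (2;(1,1))
  P = {8,9}:  v_{8} + v_{9} = v_{1} + v_{7} + 2·v_{10} — sig = (2;(1,1,2))
  P = {9,11}:  v_{9} + v_{11} = v_{1} + 2·v_{3} + v_{7} — sig = (2;(1,1,2))
  P = {5,8}:  v_{5} + v_{8} = v_{7} + 2·v_{10} — sig = (2;(1,2))
  P = {5,11}:  v_{5} + v_{11} = 2·v_{3} + v_{7} — sig = (2;(1,2))
  P = {3,4,7}:  v_{3} + v_{4} + v_{7} = 0 — sig = (3;())
  P = {2,3,7}:  v_{2} + v_{3} + v_{7} = v_{11} — sig = (3;(1))
  P = {3,7,10}:  v_{3} + v_{7} + v_{10} = v_{5} — sig = (3;(1))
  P = {4,7,10}:  v_{4} + v_{7} + v_{10} = v_{8} — sig = (3;(1))

Sorted signature multiset PRS(X):
[(2;()), (2;()), (2;(1)), (2;(1)), (2;(1)), (2;(1)), (2;(1)), (2;(1)), (2;(1)), (2;(1)), (2;(1,1)), (2;(1,1)), (2;(1,1)), (2;(1,1,2)), (2;(1,1,2)), (2;(1,2)), (2;(1,2)), (3;()), (3;(1)), (3;(1)), (3;(1))]


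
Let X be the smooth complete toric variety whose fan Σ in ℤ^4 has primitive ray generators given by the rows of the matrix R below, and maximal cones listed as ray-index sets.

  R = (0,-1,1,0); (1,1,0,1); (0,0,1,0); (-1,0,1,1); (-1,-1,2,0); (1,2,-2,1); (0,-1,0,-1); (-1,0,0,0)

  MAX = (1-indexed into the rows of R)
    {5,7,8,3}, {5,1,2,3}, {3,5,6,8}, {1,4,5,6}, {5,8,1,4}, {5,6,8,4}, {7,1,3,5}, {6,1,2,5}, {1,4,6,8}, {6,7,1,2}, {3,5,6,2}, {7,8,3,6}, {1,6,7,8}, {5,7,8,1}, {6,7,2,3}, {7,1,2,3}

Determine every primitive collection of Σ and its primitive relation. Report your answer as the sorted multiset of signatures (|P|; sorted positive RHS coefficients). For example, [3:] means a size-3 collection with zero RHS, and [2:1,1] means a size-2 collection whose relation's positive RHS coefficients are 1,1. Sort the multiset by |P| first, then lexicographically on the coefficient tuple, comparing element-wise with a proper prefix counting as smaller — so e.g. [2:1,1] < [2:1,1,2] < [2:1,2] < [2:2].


9 minimal non-faces of Δ(Σ) (on 8 rays):

  • {2,8}:  v_{2} + v_{8} = v_{5} + v_{6} — sig = [2:1,1]
  • {4,7}:  v_{4} + v_{7} = v_{1} + v_{8} — sig = [2:1,1]
  • {3,4}:  v_{3} + v_{4} = 2·v_{5} + v_{6} — sig = [2:1,2]
  • {2,4}:  v_{2} + v_{4} = v_{1} + 2·v_{5} + 2·v_{6} — sig = [2:1,2,2]
  • {5,6,7}:  v_{5} + v_{6} + v_{7} = 0 — sig = [3:]
  • {1,3,6}:  v_{1} + v_{3} + v_{6} = v_{2} — sig = [3:1]
  • {1,3,8}:  v_{1} + v_{3} + v_{8} = v_{5} — sig = [3:1]
  • {2,5,7}:  v_{2} + v_{5} + v_{7} = v_{1} + v_{3} — sig = [3:1,1]
  • {1,5,6,8}:  v_{1} + v_{5} + v_{6} + v_{8} = v_{4} — sig = [4:1]

so the primitive-relation signature multiset is
{ [2:1,1] ×2,  [2:1,2],  [2:1,2,2],  [3:],  [3:1] ×2,  [3:1,1],  [4:1] }


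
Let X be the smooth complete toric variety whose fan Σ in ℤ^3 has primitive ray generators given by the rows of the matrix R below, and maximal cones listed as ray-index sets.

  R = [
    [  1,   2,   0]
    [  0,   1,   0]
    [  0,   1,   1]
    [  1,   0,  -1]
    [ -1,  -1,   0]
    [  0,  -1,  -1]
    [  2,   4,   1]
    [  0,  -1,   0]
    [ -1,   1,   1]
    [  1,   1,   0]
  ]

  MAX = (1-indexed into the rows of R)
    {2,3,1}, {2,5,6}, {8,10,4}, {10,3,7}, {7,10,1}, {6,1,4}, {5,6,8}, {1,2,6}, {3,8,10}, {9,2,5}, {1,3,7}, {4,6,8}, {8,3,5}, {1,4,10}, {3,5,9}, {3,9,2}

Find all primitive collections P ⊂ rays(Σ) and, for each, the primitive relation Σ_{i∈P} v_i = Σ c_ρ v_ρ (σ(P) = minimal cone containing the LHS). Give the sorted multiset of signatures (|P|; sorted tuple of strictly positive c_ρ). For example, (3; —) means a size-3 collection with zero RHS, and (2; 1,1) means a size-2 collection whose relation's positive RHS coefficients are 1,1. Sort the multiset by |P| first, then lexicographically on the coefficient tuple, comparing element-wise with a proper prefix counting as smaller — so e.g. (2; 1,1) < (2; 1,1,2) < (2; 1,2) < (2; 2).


Minimal non-faces — 23 found among 10 rays, 16 max cones:

  P = {2,8}:  v_{2} + v_{8} = 0  ⇒ sig = (2; —)
  P = {3,6}:  v_{3} + v_{6} = 0  ⇒ sig = (2; —)
  P = {5,10}:  v_{5} + v_{10} = 0  ⇒ sig = (2; —)
  P = {1,5}:  v_{1} + v_{5} = v_{2}  ⇒ sig = (2; 1)
  P = {1,8}:  v_{1} + v_{8} = v_{10}  ⇒ sig = (2; 1)
  P = {2,10}:  v_{2} + v_{10} = v_{1}  ⇒ sig = (2; 1)
  P = {3,4}:  v_{3} + v_{4} = v_{10}  ⇒ sig = (2; 1)
  P = {4,5}:  v_{4} + v_{5} = v_{6}  ⇒ sig = (2; 1)
  P = {4,9}:  v_{4} + v_{9} = v_{2}  ⇒ sig = (2; 1)
  P = {6,10}:  v_{6} + v_{10} = v_{4}  ⇒ sig = (2; 1)
  P = {2,4}:  v_{2} + v_{4} = v_{1} + v_{6}  ⇒ sig = (2; 1,1)
  P = {5,7}:  v_{5} + v_{7} = v_{1} + v_{3}  ⇒ sig = (2; 1,1)
  P = {6,7}:  v_{6} + v_{7} = v_{1} + v_{10}  ⇒ sig = (2; 1,1)
  P = {6,9}:  v_{6} + v_{9} = v_{2} + v_{5}  ⇒ sig = (2; 1,1)
  P = {8,9}:  v_{8} + v_{9} = v_{3} + v_{5}  ⇒ sig = (2; 1,1)
  P = {9,10}:  v_{9} + v_{10} = v_{2} + v_{3}  ⇒ sig = (2; 1,1)
  P = {7,9}:  v_{7} + v_{9} = v_{1} + v_{2} + 2·v_{3}  ⇒ sig = (2; 1,1,2)
  P = {1,9}:  v_{1} + v_{9} = 2·v_{2} + v_{3}  ⇒ sig = (2; 1,2)
  P = {2,7}:  v_{2} + v_{7} = 2·v_{1} + v_{3}  ⇒ sig = (2; 1,2)
  P = {4,7}:  v_{4} + v_{7} = v_{1} + 2·v_{10}  ⇒ sig = (2; 1,2)
  P = {7,8}:  v_{7} + v_{8} = v_{3} + 2·v_{10}  ⇒ sig = (2; 1,2)
  P = {1,3,10}:  v_{1} + v_{3} + v_{10} = v_{7}  ⇒ sig = (3; 1)
  P = {2,3,5}:  v_{2} + v_{3} + v_{5} = v_{9}  ⇒ sig = (3; 1)

Signatures (|P|; sorted positive RHS coefficients), sorted:
    (2; —)
    (2; —)
    (2; —)
    (2; 1)
    (2; 1)
    (2; 1)
    (2; 1)
    (2; 1)
    (2; 1)
    (2; 1)
    (2; 1,1)
    (2; 1,1)
    (2; 1,1)
    (2; 1,1)
    (2; 1,1)
    (2; 1,1)
    (2; 1,1,2)
    (2; 1,2)
    (2; 1,2)
    (2; 1,2)
    (2; 1,2)
    (3; 1)
    (3; 1)


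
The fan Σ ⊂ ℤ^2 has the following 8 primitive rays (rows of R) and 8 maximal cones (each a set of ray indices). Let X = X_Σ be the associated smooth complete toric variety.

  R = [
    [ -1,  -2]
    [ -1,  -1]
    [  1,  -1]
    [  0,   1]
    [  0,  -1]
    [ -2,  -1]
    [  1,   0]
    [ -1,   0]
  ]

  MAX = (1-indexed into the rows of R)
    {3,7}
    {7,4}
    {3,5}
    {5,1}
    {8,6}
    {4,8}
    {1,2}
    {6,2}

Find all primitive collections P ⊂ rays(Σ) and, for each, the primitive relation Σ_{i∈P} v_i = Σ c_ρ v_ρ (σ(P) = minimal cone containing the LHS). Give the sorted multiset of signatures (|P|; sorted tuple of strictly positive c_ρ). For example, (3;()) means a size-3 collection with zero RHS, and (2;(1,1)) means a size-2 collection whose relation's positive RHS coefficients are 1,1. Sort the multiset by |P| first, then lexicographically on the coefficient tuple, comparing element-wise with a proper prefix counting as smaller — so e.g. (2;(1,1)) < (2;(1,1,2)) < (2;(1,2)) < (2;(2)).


Primitive collections (20):

  • {4,5}:  v_{4} + v_{5} = 0  →  sig = (2;())
  • {7,8}:  v_{7} + v_{8} = 0  →  sig = (2;())
  • {1,4}:  v_{1} + v_{4} = v_{2}  →  sig = (2;(1))
  • {2,4}:  v_{2} + v_{4} = v_{8}  →  sig = (2;(1))
  • {2,5}:  v_{2} + v_{5} = v_{1}  →  sig = (2;(1))
  • {2,7}:  v_{2} + v_{7} = v_{5}  →  sig = (2;(1))
  • {2,8}:  v_{2} + v_{8} = v_{6}  →  sig = (2;(1))
  • {3,4}:  v_{3} + v_{4} = v_{7}  →  sig = (2;(1))
  • {3,6}:  v_{3} + v_{6} = v_{1}  →  sig = (2;(1))
  • {3,8}:  v_{3} + v_{8} = v_{5}  →  sig = (2;(1))
  • {5,7}:  v_{5} + v_{7} = v_{3}  →  sig = (2;(1))
  • {5,8}:  v_{5} + v_{8} = v_{2}  →  sig = (2;(1))
  • {6,7}:  v_{6} + v_{7} = v_{2}  →  sig = (2;(1))
  • {1,7}:  v_{1} + v_{7} = 2·v_{5}  →  sig = (2;(2))
  • {1,8}:  v_{1} + v_{8} = 2·v_{2}  →  sig = (2;(2))
  • {2,3}:  v_{2} + v_{3} = 2·v_{5}  →  sig = (2;(2))
  • {4,6}:  v_{4} + v_{6} = 2·v_{8}  →  sig = (2;(2))
  • {5,6}:  v_{5} + v_{6} = 2·v_{2}  →  sig = (2;(2))
  • {1,3}:  v_{1} + v_{3} = 3·v_{5}  →  sig = (2;(3))
  • {1,6}:  v_{1} + v_{6} = 3·v_{2}  →  sig = (2;(3))

so the primitive-relation signature multiset is
[(2;()), (2;()), (2;(1)), (2;(1)), (2;(1)), (2;(1)), (2;(1)), (2;(1)), (2;(1)), (2;(1)), (2;(1)), (2;(1)), (2;(1)), (2;(2)), (2;(2)), (2;(2)), (2;(2)), (2;(2)), (2;(3)), (2;(3))]


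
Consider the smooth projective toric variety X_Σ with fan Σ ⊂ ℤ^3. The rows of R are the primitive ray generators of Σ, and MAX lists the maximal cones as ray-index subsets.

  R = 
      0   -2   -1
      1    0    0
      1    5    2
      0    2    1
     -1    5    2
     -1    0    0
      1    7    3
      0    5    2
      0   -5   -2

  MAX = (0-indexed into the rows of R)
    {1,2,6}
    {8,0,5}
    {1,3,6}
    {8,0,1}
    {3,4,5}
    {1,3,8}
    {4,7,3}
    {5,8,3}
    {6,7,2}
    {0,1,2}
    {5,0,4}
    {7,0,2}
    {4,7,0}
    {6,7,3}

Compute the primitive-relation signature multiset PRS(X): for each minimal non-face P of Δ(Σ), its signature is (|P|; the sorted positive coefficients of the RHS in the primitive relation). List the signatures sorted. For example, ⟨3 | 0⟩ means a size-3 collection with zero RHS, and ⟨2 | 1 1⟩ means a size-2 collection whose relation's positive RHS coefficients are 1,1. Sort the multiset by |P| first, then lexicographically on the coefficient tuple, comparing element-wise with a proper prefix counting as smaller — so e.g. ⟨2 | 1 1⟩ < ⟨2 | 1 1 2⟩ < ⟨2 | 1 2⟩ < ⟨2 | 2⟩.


15 minimal non-faces of Δ(Σ) (on 9 rays):

  P={0,3}:  v_{0} + v_{3} = 0  so sig = ⟨2 | 0⟩
  P={1,5}:  v_{1} + v_{5} = 0  so sig = ⟨2 | 0⟩
  P={7,8}:  v_{7} + v_{8} = 0  so sig = ⟨2 | 0⟩
  P={0,6}:  v_{0} + v_{6} = v_{2}  so sig = ⟨2 | 1⟩
  P={1,4}:  v_{1} + v_{4} = v_{7}  so sig = ⟨2 | 1⟩
  P={1,7}:  v_{1} + v_{7} = v_{2}  so sig = ⟨2 | 1⟩
  P={2,3}:  v_{2} + v_{3} = v_{6}  so sig = ⟨2 | 1⟩
  P={2,5}:  v_{2} + v_{5} = v_{7}  so sig = ⟨2 | 1⟩
  P={2,8}:  v_{2} + v_{8} = v_{1}  so sig = ⟨2 | 1⟩
  P={4,8}:  v_{4} + v_{8} = v_{5}  so sig = ⟨2 | 1⟩
  P={5,7}:  v_{5} + v_{7} = v_{4}  so sig = ⟨2 | 1⟩
  P={5,6}:  v_{5} + v_{6} = v_{3} + v_{7}  so sig = ⟨2 | 1 1⟩
  P={6,8}:  v_{6} + v_{8} = v_{1} + v_{3}  so sig = ⟨2 | 1 1⟩
  P={4,6}:  v_{4} + v_{6} = v_{3} + 2·v_{7}  so sig = ⟨2 | 1 2⟩
  P={2,4}:  v_{2} + v_{4} = 2·v_{7}  so sig = ⟨2 | 2⟩

Hence PRS(X_Σ) =
[⟨2 | 0⟩, ⟨2 | 0⟩, ⟨2 | 0⟩, ⟨2 | 1⟩, ⟨2 | 1⟩, ⟨2 | 1⟩, ⟨2 | 1⟩, ⟨2 | 1⟩, ⟨2 | 1⟩, ⟨2 | 1⟩, ⟨2 | 1⟩, ⟨2 | 1 1⟩, ⟨2 | 1 1⟩, ⟨2 | 1 2⟩, ⟨2 | 2⟩]


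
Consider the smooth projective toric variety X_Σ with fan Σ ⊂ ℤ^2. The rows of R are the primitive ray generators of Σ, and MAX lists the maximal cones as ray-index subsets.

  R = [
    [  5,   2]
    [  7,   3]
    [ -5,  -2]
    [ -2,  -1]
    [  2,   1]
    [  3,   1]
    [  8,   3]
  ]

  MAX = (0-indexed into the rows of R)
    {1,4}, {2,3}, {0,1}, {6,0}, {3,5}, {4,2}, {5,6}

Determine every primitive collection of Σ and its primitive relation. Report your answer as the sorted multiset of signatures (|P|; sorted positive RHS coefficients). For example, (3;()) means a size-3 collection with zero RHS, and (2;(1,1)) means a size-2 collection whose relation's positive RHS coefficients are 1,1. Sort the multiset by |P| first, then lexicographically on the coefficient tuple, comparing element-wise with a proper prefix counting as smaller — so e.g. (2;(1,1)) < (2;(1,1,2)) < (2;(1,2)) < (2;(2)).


14 minimal non-faces of Δ(Σ) (on 7 rays):

  P = {0,2}:  v_{0} + v_{2} = 0  →  sig = (2;())
  P = {3,4}:  v_{3} + v_{4} = 0  →  sig = (2;())
  P = {0,3}:  v_{0} + v_{3} = v_{5}  →  sig = (2;(1))
  P = {0,4}:  v_{0} + v_{4} = v_{1}  →  sig = (2;(1))
  P = {0,5}:  v_{0} + v_{5} = v_{6}  →  sig = (2;(1))
  P = {1,2}:  v_{1} + v_{2} = v_{4}  →  sig = (2;(1))
  P = {1,3}:  v_{1} + v_{3} = v_{0}  →  sig = (2;(1))
  P = {2,5}:  v_{2} + v_{5} = v_{3}  →  sig = (2;(1))
  P = {2,6}:  v_{2} + v_{6} = v_{5}  →  sig = (2;(1))
  P = {4,5}:  v_{4} + v_{5} = v_{0}  →  sig = (2;(1))
  P = {1,5}:  v_{1} + v_{5} = 2·v_{0}  →  sig = (2;(2))
  P = {3,6}:  v_{3} + v_{6} = 2·v_{5}  →  sig = (2;(2))
  P = {4,6}:  v_{4} + v_{6} = 2·v_{0}  →  sig = (2;(2))
  P = {1,6}:  v_{1} + v_{6} = 3·v_{0}  →  sig = (2;(3))

so the primitive-relation signature multiset is
    |P|=2: 14 collections, coeffs (), (), (1), (1), (1), (1), (1), (1), (1), (1), (2), (2), (2), (3)


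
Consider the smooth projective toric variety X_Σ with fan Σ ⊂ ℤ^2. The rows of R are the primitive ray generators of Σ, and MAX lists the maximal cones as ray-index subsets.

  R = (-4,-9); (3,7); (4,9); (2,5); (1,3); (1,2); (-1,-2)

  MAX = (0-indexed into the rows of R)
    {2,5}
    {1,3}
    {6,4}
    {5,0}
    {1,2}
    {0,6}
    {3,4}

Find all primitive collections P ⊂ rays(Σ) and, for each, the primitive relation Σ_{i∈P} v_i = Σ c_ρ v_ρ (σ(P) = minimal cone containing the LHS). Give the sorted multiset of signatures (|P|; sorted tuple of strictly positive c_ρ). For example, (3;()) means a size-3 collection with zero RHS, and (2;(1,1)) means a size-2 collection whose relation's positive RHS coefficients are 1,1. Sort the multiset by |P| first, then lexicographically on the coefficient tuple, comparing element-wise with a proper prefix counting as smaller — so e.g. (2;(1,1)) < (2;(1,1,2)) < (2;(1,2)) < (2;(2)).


Minimal non-faces — 14 found among 7 rays, 7 max cones:

  P = {0,2}:  v_{0} + v_{2} = 0  ⇒ sig = (2;())
  P = {5,6}:  v_{5} + v_{6} = 0  ⇒ sig = (2;())
  P = {0,1}:  v_{0} + v_{1} = v_{6}  ⇒ sig = (2;(1))
  P = {1,5}:  v_{1} + v_{5} = v_{2}  ⇒ sig = (2;(1))
  P = {1,6}:  v_{1} + v_{6} = v_{3}  ⇒ sig = (2;(1))
  P = {2,6}:  v_{2} + v_{6} = v_{1}  ⇒ sig = (2;(1))
  P = {3,5}:  v_{3} + v_{5} = v_{1}  ⇒ sig = (2;(1))
  P = {3,6}:  v_{3} + v_{6} = v_{4}  ⇒ sig = (2;(1))
  P = {4,5}:  v_{4} + v_{5} = v_{3}  ⇒ sig = (2;(1))
  P = {2,4}:  v_{2} + v_{4} = v_{1} + v_{3}  ⇒ sig = (2;(1,1))
  P = {0,3}:  v_{0} + v_{3} = 2·v_{6}  ⇒ sig = (2;(2))
  P = {1,4}:  v_{1} + v_{4} = 2·v_{3}  ⇒ sig = (2;(2))
  P = {2,3}:  v_{2} + v_{3} = 2·v_{1}  ⇒ sig = (2;(2))
  P = {0,4}:  v_{0} + v_{4} = 3·v_{6}  ⇒ sig = (2;(3))

so the primitive-relation signature multiset is
    (2;())
    (2;())
    (2;(1))
    (2;(1))
    (2;(1))
    (2;(1))
    (2;(1))
    (2;(1))
    (2;(1))
    (2;(1,1))
    (2;(2))
    (2;(2))
    (2;(2))
    (2;(3))


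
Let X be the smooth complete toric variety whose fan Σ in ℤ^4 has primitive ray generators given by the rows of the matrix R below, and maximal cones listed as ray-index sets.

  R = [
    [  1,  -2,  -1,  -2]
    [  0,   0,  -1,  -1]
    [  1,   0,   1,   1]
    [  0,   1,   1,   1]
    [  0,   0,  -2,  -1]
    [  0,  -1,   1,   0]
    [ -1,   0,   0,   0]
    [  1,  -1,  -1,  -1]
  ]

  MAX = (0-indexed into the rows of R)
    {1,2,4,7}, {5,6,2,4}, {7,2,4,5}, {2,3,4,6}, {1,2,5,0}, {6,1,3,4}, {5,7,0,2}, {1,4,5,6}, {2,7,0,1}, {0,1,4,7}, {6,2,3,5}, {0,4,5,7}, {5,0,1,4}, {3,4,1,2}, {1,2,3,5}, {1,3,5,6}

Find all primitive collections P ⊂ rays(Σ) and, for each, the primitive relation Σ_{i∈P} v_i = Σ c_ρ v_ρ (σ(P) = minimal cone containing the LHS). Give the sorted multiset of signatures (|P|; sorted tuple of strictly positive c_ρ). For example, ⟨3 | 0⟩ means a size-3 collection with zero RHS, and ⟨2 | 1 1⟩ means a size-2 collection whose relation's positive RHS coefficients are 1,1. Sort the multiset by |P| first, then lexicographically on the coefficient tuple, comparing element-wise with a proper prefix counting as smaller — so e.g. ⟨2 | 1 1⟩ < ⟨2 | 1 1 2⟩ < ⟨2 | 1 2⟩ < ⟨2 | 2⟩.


9 minimal non-faces of Δ(Σ) (on 8 rays):

  • {3,7}:  v_{3} + v_{7} = v_{1} + v_{2}  ⟹  sig = ⟨2 | 1 1⟩
  • {6,7}:  v_{6} + v_{7} = v_{4} + v_{5}  ⟹  sig = ⟨2 | 1 1⟩
  • {0,3}:  v_{0} + v_{3} = 2·v_{1} + v_{2} + v_{5}  ⟹  sig = ⟨2 | 1 1 2⟩
  • {0,6}:  v_{0} + v_{6} = v_{1} + v_{4} + 2·v_{5}  ⟹  sig = ⟨2 | 1 1 2⟩
  • {1,2,6}:  v_{1} + v_{2} + v_{6} = 0  ⟹  sig = ⟨3 | 0⟩
  • {3,4,5}:  v_{3} + v_{4} + v_{5} = 0  ⟹  sig = ⟨3 | 0⟩
  • {1,5,7}:  v_{1} + v_{5} + v_{7} = v_{0}  ⟹  sig = ⟨3 | 1⟩
  • {0,2,4}:  v_{0} + v_{2} + v_{4} = 2·v_{7}  ⟹  sig = ⟨3 | 2⟩
  • {1,2,4,5}:  v_{1} + v_{2} + v_{4} + v_{5} = v_{7}  ⟹  sig = ⟨4 | 1⟩

so the primitive-relation signature multiset is
{ ⟨2 | 1 1⟩ ×2,  ⟨2 | 1 1 2⟩ ×2,  ⟨3 | 0⟩ ×2,  ⟨3 | 1⟩,  ⟨3 | 2⟩,  ⟨4 | 1⟩ }


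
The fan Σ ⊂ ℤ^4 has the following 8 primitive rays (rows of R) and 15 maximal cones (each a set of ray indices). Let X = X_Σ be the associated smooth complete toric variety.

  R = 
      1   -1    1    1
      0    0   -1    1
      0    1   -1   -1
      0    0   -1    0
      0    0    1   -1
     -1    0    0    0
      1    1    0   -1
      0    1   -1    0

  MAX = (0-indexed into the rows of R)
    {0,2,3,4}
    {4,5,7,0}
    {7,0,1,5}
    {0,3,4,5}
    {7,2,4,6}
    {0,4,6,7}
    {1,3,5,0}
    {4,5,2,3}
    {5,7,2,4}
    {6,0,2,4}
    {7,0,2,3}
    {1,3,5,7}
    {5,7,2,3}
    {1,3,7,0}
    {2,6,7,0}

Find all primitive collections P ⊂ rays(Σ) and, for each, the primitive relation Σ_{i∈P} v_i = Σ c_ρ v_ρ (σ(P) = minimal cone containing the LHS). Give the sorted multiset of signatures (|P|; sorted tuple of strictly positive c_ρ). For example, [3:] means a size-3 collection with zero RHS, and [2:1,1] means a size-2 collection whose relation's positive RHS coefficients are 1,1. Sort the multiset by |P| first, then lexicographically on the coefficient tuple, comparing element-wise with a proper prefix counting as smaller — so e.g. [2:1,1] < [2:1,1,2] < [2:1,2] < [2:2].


Minimal non-faces — 9 found among 8 rays, 15 max cones:

  P={1,4}:  v_{1} + v_{4} = 0  ⇒ sig = [2:]
  P={1,2}:  v_{1} + v_{2} = v_{3} + v_{7}  ⇒ sig = [2:1,1]
  P={5,6}:  v_{5} + v_{6} = v_{4} + v_{7}  ⇒ sig = [2:1,1]
  P={1,6}:  v_{1} + v_{6} = v_{0} + v_{2} + v_{7}  ⇒ sig = [2:1,1,1]
  P={3,6}:  v_{3} + v_{6} = v_{0} + 2·v_{2}  ⇒ sig = [2:1,2]
  P={0,2,5}:  v_{0} + v_{2} + v_{5} = 0  ⇒ sig = [3:]
  P={3,4,7}:  v_{3} + v_{4} + v_{7} = v_{2}  ⇒ sig = [3:1]
  P={0,2,4,7}:  v_{0} + v_{2} + v_{4} + v_{7} = v_{6}  ⇒ sig = [4:1]
  P={0,3,5,7}:  v_{0} + v_{3} + v_{5} + v_{7} = v_{1}  ⇒ sig = [4:1]

Signatures (|P|; sorted positive RHS coefficients), sorted:
[[2:], [2:1,1], [2:1,1], [2:1,1,1], [2:1,2], [3:], [3:1], [4:1], [4:1]]


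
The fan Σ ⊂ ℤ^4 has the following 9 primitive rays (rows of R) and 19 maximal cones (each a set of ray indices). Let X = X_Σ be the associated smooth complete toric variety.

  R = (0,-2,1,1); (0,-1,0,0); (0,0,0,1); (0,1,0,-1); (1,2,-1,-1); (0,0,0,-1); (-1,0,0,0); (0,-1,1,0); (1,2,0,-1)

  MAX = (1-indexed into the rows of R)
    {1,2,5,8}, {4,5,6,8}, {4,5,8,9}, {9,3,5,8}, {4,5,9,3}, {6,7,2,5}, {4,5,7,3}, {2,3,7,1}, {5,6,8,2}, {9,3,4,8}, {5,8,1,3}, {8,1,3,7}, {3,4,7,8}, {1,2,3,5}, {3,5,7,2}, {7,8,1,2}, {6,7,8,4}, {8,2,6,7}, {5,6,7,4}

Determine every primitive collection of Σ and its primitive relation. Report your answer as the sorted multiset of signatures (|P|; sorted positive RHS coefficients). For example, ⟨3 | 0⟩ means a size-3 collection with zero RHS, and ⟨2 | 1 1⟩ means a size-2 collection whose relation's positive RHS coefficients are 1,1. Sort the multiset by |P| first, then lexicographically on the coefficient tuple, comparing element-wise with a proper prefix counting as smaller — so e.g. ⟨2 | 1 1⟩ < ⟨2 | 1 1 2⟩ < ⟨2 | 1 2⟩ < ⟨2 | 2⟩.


|primitive collections| = 12. Relations:

  P={3,6}:  v_{3} + v_{6} = 0  so sig = ⟨2 | 0⟩
  P={1,4}:  v_{1} + v_{4} = v_{8}  so sig = ⟨2 | 1⟩
  P={2,4}:  v_{2} + v_{4} = v_{6}  so sig = ⟨2 | 1⟩
  P={1,6}:  v_{1} + v_{6} = v_{2} + v_{8}  so sig = ⟨2 | 1 1⟩
  P={2,9}:  v_{2} + v_{9} = v_{5} + v_{8}  so sig = ⟨2 | 1 1⟩
  P={6,9}:  v_{6} + v_{9} = v_{4} + v_{5} + v_{8}  so sig = ⟨2 | 1 1 1⟩
  P={1,9}:  v_{1} + v_{9} = v_{3} + v_{5} + 2·v_{8}  so sig = ⟨2 | 1 1 2⟩
  P={7,9}:  v_{7} + v_{9} = v_{3} + 2·v_{4}  so sig = ⟨2 | 1 2⟩
  P={1,5,7}:  v_{1} + v_{5} + v_{7} = 0  so sig = ⟨3 | 0⟩
  P={2,3,8}:  v_{2} + v_{3} + v_{8} = v_{1}  so sig = ⟨3 | 1⟩
  P={5,7,8}:  v_{5} + v_{7} + v_{8} = v_{4}  so sig = ⟨3 | 1⟩
  P={3,4,5,8}:  v_{3} + v_{4} + v_{5} + v_{8} = v_{9}  so sig = ⟨4 | 1⟩

Signatures (|P|; sorted positive RHS coefficients), sorted:
[⟨2 | 0⟩, ⟨2 | 1⟩, ⟨2 | 1⟩, ⟨2 | 1 1⟩, ⟨2 | 1 1⟩, ⟨2 | 1 1 1⟩, ⟨2 | 1 1 2⟩, ⟨2 | 1 2⟩, ⟨3 | 0⟩, ⟨3 | 1⟩, ⟨3 | 1⟩, ⟨4 | 1⟩]


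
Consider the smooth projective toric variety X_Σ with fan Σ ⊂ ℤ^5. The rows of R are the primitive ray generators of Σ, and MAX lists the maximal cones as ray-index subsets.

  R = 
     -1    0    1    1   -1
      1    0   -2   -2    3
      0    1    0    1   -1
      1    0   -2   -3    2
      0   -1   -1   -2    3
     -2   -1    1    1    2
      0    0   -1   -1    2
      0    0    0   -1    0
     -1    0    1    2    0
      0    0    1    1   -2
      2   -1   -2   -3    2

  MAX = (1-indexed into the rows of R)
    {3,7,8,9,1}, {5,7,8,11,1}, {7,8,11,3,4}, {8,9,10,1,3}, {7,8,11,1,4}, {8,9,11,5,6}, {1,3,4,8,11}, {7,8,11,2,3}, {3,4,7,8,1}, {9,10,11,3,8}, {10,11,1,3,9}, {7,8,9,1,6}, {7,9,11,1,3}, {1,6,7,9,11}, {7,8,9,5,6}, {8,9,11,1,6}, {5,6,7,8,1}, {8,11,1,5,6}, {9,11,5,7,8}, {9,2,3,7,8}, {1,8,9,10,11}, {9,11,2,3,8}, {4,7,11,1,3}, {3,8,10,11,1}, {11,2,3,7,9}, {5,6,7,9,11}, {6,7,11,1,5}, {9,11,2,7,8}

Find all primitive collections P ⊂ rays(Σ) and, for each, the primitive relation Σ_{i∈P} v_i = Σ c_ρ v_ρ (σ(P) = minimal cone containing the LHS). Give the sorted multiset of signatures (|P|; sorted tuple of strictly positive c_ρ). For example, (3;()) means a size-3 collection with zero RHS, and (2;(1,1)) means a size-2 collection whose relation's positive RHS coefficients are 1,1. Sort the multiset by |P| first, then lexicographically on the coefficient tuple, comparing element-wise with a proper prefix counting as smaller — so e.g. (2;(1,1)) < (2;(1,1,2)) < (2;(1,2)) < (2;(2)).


20 collections generate NE(X_Σ); each relation:

  P = {7,10}:  v_{7} + v_{10} = 0  ⟹  sig = (2;())
  P = {1,2}:  v_{1} + v_{2} = v_{7}  ⟹  sig = (2;(1))
  P = {3,5}:  v_{3} + v_{5} = v_{7}  ⟹  sig = (2;(1))
  P = {4,9}:  v_{4} + v_{9} = v_{7}  ⟹  sig = (2;(1))
  P = {2,6}:  v_{2} + v_{6} = v_{5} + v_{7} + v_{9}  ⟹  sig = (2;(1,1,1))
  P = {3,6}:  v_{3} + v_{6} = v_{1} + v_{7} + v_{9}  ⟹  sig = (2;(1,1,1))
  P = {4,6}:  v_{4} + v_{6} = v_{1} + v_{5} + v_{7}  ⟹  sig = (2;(1,1,1))
  P = {2,10}:  v_{2} + v_{10} = v_{3} + v_{8} + v_{9} + v_{11}  ⟹  sig = (2;(1,1,1,1))
  P = {4,10}:  v_{4} + v_{10} = v_{1} + v_{3} + v_{8} + v_{11}  ⟹  sig = (2;(1,1,1,1))
  P = {5,10}:  v_{5} + v_{10} = v_{1} + v_{8} + v_{9} + v_{11}  ⟹  sig = (2;(1,1,1,1))
  P = {2,4}:  v_{2} + v_{4} = v_{3} + 2·v_{7} + v_{8} + v_{11}  ⟹  sig = (2;(1,1,1,2))
  P = {2,5}:  v_{2} + v_{5} = 2·v_{7} + v_{8} + v_{9} + v_{11}  ⟹  sig = (2;(1,1,1,2))
  P = {4,5}:  v_{4} + v_{5} = v_{1} + 2·v_{7} + v_{8} + v_{11}  ⟹  sig = (2;(1,1,1,2))
  P = {6,10}:  v_{6} + v_{10} = 2·v_{1} + v_{8} + 2·v_{9} + v_{11}  ⟹  sig = (2;(1,1,2,2))
  P = {1,5,9}:  v_{1} + v_{5} + v_{9} = v_{6}  ⟹  sig = (3;(1))
  P = {6,7,8,11}:  v_{6} + v_{7} + v_{8} + v_{11} = 2·v_{5}  ⟹  sig = (4;(2))
  P = {1,3,8,9,11}:  v_{1} + v_{3} + v_{8} + v_{9} + v_{11} = 0  ⟹  sig = (5;())
  P = {1,3,7,8,11}:  v_{1} + v_{3} + v_{7} + v_{8} + v_{11} = v_{4}  ⟹  sig = (5;(1))
  P = {1,7,8,9,11}:  v_{1} + v_{7} + v_{8} + v_{9} + v_{11} = v_{5}  ⟹  sig = (5;(1))
  P = {3,7,8,9,11}:  v_{3} + v_{7} + v_{8} + v_{9} + v_{11} = v_{2}  ⟹  sig = (5;(1))

Signatures (|P|; sorted positive RHS coefficients), sorted:
    (2;())
    (2;(1))
    (2;(1))
    (2;(1))
    (2;(1,1,1))
    (2;(1,1,1))
    (2;(1,1,1))
    (2;(1,1,1,1))
    (2;(1,1,1,1))
    (2;(1,1,1,1))
    (2;(1,1,1,2))
    (2;(1,1,1,2))
    (2;(1,1,1,2))
    (2;(1,1,2,2))
    (3;(1))
    (4;(2))
    (5;())
    (5;(1))
    (5;(1))
    (5;(1))


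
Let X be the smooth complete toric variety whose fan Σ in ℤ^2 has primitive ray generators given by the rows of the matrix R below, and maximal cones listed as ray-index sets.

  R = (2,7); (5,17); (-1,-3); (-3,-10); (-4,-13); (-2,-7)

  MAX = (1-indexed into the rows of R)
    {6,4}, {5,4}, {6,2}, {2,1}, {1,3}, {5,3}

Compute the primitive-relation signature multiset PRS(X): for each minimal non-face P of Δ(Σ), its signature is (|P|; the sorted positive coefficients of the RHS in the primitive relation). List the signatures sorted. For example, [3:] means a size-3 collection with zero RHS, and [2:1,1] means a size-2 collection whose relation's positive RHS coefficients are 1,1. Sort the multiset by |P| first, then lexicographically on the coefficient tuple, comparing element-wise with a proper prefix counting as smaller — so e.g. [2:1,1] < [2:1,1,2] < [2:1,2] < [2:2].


The 9 primitive collections of Σ (r=6, n=2):

  {1,6}:  v_{1} + v_{6} = 0  ⟹  sig = [2:]
  {1,4}:  v_{1} + v_{4} = v_{3}  ⟹  sig = [2:1]
  {2,4}:  v_{2} + v_{4} = v_{1}  ⟹  sig = [2:1]
  {3,4}:  v_{3} + v_{4} = v_{5}  ⟹  sig = [2:1]
  {3,6}:  v_{3} + v_{6} = v_{4}  ⟹  sig = [2:1]
  {2,5}:  v_{2} + v_{5} = v_{1} + v_{3}  ⟹  sig = [2:1,1]
  {1,5}:  v_{1} + v_{5} = 2·v_{3}  ⟹  sig = [2:2]
  {2,3}:  v_{2} + v_{3} = 2·v_{1}  ⟹  sig = [2:2]
  {5,6}:  v_{5} + v_{6} = 2·v_{4}  ⟹  sig = [2:2]

so the primitive-relation signature multiset is
    |P|=2: 9 collections, coeffs (), (1), (1), (1), (1), (1,1), (2), (2), (2)


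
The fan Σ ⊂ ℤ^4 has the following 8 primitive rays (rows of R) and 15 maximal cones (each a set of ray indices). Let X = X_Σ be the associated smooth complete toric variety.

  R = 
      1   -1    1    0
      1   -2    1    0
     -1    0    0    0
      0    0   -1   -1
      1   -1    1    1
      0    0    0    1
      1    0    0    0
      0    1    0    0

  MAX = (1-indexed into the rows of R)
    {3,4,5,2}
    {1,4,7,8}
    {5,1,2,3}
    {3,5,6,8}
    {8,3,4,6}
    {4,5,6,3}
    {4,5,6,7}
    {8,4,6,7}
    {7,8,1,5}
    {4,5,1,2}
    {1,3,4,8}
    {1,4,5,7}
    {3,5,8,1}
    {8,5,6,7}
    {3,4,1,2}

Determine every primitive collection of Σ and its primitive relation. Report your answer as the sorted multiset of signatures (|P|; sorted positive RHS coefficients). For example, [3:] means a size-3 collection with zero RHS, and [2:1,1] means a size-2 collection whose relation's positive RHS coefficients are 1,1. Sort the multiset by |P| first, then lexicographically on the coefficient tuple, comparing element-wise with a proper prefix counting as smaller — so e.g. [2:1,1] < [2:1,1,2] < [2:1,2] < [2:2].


Minimal non-faces — 7 found among 8 rays, 15 max cones:

  P={3,7}:  v_{3} + v_{7} = 0  ⟹  sig = [2:]
  P={1,6}:  v_{1} + v_{6} = v_{5}  ⟹  sig = [2:1]
  P={2,8}:  v_{2} + v_{8} = v_{1}  ⟹  sig = [2:1]
  P={2,7}:  v_{2} + v_{7} = v_{1} + v_{4} + v_{5}  ⟹  sig = [2:1,1,1]
  P={2,6}:  v_{2} + v_{6} = v_{3} + v_{4} + 2·v_{5}  ⟹  sig = [2:1,1,2]
  P={4,5,8}:  v_{4} + v_{5} + v_{8} = v_{7}  ⟹  sig = [3:1]
  P={1,3,4,5}:  v_{1} + v_{3} + v_{4} + v_{5} = v_{2}  ⟹  sig = [4:1]

Hence PRS(X_Σ) =
{ [2:],  [2:1] ×2,  [2:1,1,1],  [2:1,1,2],  [3:1],  [4:1] }


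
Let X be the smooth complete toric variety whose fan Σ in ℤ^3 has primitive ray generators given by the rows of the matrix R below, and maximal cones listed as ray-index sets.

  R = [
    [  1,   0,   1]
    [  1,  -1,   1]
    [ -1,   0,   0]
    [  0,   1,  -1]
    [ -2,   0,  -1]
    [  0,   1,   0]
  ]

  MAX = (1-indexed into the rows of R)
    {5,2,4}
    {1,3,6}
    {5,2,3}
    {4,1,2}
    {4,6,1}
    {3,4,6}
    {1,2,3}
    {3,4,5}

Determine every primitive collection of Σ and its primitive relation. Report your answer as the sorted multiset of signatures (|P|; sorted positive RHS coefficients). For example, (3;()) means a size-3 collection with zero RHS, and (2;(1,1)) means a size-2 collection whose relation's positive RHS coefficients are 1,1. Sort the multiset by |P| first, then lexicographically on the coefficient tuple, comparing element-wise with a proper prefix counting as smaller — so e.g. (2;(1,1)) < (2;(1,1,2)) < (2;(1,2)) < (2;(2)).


|primitive collections| = 5. Relations:

  P={1,5}:  v_{1} + v_{5} = v_{3}  ⇒ sig = (2;(1))
  P={2,6}:  v_{2} + v_{6} = v_{1}  ⇒ sig = (2;(1))
  P={5,6}:  v_{5} + v_{6} = 2·v_{3} + v_{4}  ⇒ sig = (2;(1,2))
  P={2,3,4}:  v_{2} + v_{3} + v_{4} = 0  ⇒ sig = (3;())
  P={1,3,4}:  v_{1} + v_{3} + v_{4} = v_{6}  ⇒ sig = (3;(1))

Signatures (|P|; sorted positive RHS coefficients), sorted:
{ (2;(1)) ×2,  (2;(1,2)),  (3;()),  (3;(1)) }


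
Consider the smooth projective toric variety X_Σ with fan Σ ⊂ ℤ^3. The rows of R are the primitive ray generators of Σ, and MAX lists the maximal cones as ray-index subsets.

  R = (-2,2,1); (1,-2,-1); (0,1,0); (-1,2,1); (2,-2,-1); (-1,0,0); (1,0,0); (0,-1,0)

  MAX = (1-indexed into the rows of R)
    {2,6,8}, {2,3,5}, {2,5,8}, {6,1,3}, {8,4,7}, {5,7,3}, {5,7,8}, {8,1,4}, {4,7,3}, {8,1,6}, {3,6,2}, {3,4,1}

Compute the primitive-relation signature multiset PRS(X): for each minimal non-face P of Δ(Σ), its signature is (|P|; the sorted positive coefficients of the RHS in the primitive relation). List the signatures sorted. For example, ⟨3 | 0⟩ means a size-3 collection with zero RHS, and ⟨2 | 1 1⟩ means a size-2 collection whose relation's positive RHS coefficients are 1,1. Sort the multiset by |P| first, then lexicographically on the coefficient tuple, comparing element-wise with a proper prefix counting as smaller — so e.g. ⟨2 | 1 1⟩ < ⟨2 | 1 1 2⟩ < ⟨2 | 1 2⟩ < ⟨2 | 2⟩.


The 10 primitive collections of Σ (r=8, n=3):

  • {1,5}:  v_{1} + v_{5} = 0  ⇒ sig = ⟨2 | 0⟩
  • {2,4}:  v_{2} + v_{4} = 0  ⇒ sig = ⟨2 | 0⟩
  • {3,8}:  v_{3} + v_{8} = 0  ⇒ sig = ⟨2 | 0⟩
  • {6,7}:  v_{6} + v_{7} = 0  ⇒ sig = ⟨2 | 0⟩
  • {1,2}:  v_{1} + v_{2} = v_{6}  ⇒ sig = ⟨2 | 1⟩
  • {1,7}:  v_{1} + v_{7} = v_{4}  ⇒ sig = ⟨2 | 1⟩
  • {2,7}:  v_{2} + v_{7} = v_{5}  ⇒ sig = ⟨2 | 1⟩
  • {4,5}:  v_{4} + v_{5} = v_{7}  ⇒ sig = ⟨2 | 1⟩
  • {4,6}:  v_{4} + v_{6} = v_{1}  ⇒ sig = ⟨2 | 1⟩
  • {5,6}:  v_{5} + v_{6} = v_{2}  ⇒ sig = ⟨2 | 1⟩

so the primitive-relation signature multiset is
[⟨2 | 0⟩, ⟨2 | 0⟩, ⟨2 | 0⟩, ⟨2 | 0⟩, ⟨2 | 1⟩, ⟨2 | 1⟩, ⟨2 | 1⟩, ⟨2 | 1⟩, ⟨2 | 1⟩, ⟨2 | 1⟩]
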